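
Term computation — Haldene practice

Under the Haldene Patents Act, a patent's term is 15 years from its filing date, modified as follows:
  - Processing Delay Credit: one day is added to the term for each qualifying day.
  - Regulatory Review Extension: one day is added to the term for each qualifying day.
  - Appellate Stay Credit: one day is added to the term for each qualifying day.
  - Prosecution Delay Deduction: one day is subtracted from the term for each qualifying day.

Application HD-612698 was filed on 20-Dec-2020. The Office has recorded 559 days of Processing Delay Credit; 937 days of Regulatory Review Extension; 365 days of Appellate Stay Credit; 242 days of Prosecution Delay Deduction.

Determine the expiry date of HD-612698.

Base term: filing date + 15 years → 20 December 2035.
Processing Delay Credit: +559 days → 1 July 2037.
Regulatory Review Extension: +937 days → 24 January 2040.
Appellate Stay Credit: +365 days → 23 January 2041.
Prosecution Delay Deduction: −242 days → 26 May 2040.

May 26, 2040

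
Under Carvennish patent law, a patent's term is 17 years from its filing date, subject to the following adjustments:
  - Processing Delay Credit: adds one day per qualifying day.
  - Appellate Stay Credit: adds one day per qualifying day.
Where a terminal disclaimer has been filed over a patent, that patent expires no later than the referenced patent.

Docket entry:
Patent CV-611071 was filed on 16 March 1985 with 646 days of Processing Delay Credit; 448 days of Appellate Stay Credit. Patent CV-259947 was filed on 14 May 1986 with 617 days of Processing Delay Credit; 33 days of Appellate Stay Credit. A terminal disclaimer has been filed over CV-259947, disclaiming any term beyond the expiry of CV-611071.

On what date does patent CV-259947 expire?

2005-02-22

Natural term of CV-259947:
  Base: filing + 17 years → 14 May 2003.
  Processing Delay Credit: +617 days → 20 January 2005.
  Appellate Stay Credit: +33 days → 22 February 2005.
Expiry of referenced patent CV-611071:
  Base: filing + 17 years → 16 March 2002.
  Processing Delay Credit: +646 days → 22 December 2003.
  Appellate Stay Credit: +448 days → 14 March 2005.
Terminal disclaimer: CV-259947 expires on the earlier of 22 February 2005 and 14 March 2005.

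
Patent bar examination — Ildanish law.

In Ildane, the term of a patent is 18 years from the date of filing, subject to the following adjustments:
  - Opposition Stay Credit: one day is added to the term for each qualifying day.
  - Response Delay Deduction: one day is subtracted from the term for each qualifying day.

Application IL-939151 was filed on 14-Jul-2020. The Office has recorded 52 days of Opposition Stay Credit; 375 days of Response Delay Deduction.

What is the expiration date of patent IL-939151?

Base term: filing date + 18 years → 14 July 2038.
Opposition Stay Credit: +52 days → 4 September 2038.
Response Delay Deduction: −375 days → 25 August 2037.

2037-08-25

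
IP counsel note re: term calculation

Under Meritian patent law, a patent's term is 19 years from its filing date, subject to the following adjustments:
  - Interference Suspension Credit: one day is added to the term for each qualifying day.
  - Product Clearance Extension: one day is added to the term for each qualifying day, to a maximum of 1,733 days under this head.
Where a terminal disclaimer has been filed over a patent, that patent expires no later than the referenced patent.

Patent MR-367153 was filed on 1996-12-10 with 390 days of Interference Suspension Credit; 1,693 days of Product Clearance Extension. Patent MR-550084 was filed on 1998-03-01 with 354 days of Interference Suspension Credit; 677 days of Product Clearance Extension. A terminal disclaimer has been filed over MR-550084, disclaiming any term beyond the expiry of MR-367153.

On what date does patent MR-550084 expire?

Natural term of MR-550084:
  Base: filing + 19 years → 1 March 2017.
  Interference Suspension Credit: +354 days → 18 February 2018.
  Product Clearance Extension: 677 days (within the 1733-day cap) → +677 days → 27 December 2019.
Expiry of referenced patent MR-367153:
  Base: filing + 19 years → 10 December 2015.
  Interference Suspension Credit: +390 days → 3 January 2017.
  Product Clearance Extension: 1693 days (within the 1733-day cap) → +1693 days → 23 August 2021.
Terminal disclaimer: MR-550084 expires on the earlier of 27 December 2019 and 23 August 2021.

December 27, 2019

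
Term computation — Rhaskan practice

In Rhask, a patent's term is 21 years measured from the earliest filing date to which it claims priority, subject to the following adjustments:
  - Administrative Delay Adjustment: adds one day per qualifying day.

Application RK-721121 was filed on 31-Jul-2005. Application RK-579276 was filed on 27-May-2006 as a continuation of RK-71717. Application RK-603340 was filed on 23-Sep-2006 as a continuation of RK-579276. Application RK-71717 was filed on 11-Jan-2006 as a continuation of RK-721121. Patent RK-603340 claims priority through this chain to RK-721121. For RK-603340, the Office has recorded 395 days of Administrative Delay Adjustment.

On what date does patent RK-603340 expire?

2027-08-30

Earliest priority filing: 31 July 2005.
Base term: 31 July 2005 + 21 years → 31 July 2026.
Administrative Delay Adjustment: +395 days → 30 August 2027.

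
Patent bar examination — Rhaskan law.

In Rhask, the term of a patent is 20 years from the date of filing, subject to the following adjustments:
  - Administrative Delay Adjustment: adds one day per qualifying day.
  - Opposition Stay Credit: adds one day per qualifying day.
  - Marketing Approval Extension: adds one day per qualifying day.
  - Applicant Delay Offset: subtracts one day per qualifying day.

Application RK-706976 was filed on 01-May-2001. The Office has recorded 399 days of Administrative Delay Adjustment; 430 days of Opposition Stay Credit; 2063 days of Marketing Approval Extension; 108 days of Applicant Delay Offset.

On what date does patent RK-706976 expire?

Base term: filing date + 20 years → 1 May 2021.
Administrative Delay Adjustment: +399 days → 4 June 2022.
Opposition Stay Credit: +430 days → 8 August 2023.
Marketing Approval Extension: +2063 days → 1 April 2029.
Applicant Delay Offset: −108 days → 14 December 2028.

2028-12-14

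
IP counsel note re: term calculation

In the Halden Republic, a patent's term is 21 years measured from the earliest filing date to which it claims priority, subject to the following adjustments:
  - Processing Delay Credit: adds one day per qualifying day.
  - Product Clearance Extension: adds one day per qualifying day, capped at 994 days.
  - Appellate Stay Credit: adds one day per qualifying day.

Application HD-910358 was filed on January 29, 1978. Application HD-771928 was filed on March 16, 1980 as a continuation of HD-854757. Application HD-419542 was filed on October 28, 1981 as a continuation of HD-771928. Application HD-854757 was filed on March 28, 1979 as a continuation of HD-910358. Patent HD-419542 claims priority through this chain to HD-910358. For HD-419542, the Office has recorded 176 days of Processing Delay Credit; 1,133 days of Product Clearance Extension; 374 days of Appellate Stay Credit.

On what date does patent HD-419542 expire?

Earliest priority filing: 29 January 1978.
Base term: 29 January 1978 + 21 years → 29 January 1999.
Processing Delay Credit: +176 days → 24 July 1999.
Product Clearance Extension: 1133 days claimed exceeds the 994-day cap, so +994 days → 13 April 2002.
Appellate Stay Credit: +374 days → 22 April 2003.

2003-04-22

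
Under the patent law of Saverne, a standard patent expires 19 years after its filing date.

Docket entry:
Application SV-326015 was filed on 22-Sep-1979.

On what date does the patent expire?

Filing date + 19 years → 22 September 1998.

1998-09-22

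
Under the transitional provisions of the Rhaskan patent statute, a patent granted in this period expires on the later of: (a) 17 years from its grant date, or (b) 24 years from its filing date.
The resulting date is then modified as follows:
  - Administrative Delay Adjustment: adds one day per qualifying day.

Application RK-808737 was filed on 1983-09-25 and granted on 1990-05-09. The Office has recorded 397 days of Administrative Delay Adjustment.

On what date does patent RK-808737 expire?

(a) grant + 17 years → 9 May 2007.
(b) filing + 24 years → 25 September 2007.
Later of the two: 25 September 2007.
Administrative Delay Adjustment: +397 days → 26 October 2008.

2008-10-26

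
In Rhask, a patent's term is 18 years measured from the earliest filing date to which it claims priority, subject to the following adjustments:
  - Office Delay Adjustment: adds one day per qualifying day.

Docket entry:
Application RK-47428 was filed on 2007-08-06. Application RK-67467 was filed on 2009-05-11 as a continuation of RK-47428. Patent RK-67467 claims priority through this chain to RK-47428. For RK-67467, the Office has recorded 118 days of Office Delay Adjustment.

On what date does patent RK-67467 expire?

2025-12-02

Earliest priority filing: 6 August 2007.
Base term: 6 August 2007 + 18 years → 6 August 2025.
Office Delay Adjustment: +118 days → 2 December 2025.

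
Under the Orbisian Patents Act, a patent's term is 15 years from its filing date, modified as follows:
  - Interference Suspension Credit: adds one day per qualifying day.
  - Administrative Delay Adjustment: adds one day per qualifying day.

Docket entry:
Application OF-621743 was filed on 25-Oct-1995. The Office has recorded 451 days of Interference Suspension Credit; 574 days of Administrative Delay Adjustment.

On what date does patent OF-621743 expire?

August 15, 2013

Base term: filing date + 15 years → 25 October 2010.
Interference Suspension Credit: +451 days → 19 January 2012.
Administrative Delay Adjustment: +574 days → 15 August 2013.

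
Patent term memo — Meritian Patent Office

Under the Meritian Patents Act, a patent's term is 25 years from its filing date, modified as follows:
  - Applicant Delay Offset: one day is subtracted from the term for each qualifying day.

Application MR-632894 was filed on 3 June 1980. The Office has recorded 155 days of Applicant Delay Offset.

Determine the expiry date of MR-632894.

December 30, 2004

Base term: filing date + 25 years → 3 June 2005.
Applicant Delay Offset: −155 days → 30 December 2004.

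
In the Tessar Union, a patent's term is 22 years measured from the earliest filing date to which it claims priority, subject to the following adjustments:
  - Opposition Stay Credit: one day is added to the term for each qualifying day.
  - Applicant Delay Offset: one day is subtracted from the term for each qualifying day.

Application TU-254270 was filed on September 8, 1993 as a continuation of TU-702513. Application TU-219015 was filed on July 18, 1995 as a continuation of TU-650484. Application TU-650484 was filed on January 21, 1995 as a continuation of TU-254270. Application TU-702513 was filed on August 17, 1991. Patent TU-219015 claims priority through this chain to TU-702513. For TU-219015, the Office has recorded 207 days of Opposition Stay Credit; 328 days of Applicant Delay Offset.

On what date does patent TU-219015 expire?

April 18, 2013

Earliest priority filing: 17 August 1991.
Base term: 17 August 1991 + 22 years → 17 August 2013.
Opposition Stay Credit: +207 days → 12 March 2014.
Applicant Delay Offset: −328 days → 18 April 2013.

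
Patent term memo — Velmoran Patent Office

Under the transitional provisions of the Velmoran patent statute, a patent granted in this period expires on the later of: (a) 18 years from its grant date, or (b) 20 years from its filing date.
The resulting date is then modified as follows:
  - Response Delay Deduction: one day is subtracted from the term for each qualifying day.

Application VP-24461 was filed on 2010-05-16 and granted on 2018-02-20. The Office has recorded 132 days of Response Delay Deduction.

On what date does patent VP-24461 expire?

(a) grant + 18 years → 20 February 2036.
(b) filing + 20 years → 16 May 2030.
Later of the two: 20 February 2036.
Response Delay Deduction: −132 days → 11 October 2035.

October 11, 2035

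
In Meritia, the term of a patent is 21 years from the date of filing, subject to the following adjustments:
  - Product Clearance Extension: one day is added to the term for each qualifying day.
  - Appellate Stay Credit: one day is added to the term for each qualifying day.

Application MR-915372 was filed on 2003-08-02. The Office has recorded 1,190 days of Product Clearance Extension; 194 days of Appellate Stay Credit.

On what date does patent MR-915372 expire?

Base term: filing date + 21 years → 2 August 2024.
Product Clearance Extension: +1190 days → 5 November 2027.
Appellate Stay Credit: +194 days → 17 May 2028.

May 17, 2028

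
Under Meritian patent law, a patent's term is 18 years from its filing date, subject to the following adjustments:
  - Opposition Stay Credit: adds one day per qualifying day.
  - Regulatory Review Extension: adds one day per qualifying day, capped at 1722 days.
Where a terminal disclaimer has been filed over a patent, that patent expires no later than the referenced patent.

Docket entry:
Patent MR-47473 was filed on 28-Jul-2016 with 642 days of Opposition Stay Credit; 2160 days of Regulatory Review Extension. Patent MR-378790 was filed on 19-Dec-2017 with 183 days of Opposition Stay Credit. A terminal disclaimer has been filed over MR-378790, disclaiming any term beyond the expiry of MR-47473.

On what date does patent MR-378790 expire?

2036-06-19

Natural term of MR-378790:
  Base: filing + 18 years → 19 December 2035.
  Opposition Stay Credit: +183 days → 19 June 2036.
Expiry of referenced patent MR-47473:
  Base: filing + 18 years → 28 July 2034.
  Opposition Stay Credit: +642 days → 30 April 2036.
  Regulatory Review Extension: 2160 days claimed exceeds the 1722-day cap, so +1722 days → 16 January 2041.
Terminal disclaimer: MR-378790 expires on the earlier of 19 June 2036 and 16 January 2041.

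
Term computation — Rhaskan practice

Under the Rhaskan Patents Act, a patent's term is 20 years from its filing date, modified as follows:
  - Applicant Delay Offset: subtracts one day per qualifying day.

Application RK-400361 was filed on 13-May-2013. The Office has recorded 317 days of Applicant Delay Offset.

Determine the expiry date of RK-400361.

2032-06-30

Base term: filing date + 20 years → 13 May 2033.
Applicant Delay Offset: −317 days → 30 June 2032.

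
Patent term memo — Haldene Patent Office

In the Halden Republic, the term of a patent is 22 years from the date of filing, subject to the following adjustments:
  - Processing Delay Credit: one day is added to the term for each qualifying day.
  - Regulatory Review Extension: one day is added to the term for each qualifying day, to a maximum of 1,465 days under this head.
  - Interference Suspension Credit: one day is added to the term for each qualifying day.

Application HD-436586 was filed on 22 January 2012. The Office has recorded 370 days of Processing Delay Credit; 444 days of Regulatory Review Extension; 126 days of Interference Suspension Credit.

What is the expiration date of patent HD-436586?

Base term: filing date + 22 years → 22 January 2034.
Processing Delay Credit: +370 days → 27 January 2035.
Regulatory Review Extension: 444 days (within the 1465-day cap) → +444 days → 15 April 2036.
Interference Suspension Credit: +126 days → 19 August 2036.

2036-08-19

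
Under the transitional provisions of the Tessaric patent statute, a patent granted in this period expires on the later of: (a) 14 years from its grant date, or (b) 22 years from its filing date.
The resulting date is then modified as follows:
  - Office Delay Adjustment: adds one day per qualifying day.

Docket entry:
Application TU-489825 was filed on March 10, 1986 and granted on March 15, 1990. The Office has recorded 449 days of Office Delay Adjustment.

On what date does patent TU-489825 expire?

(a) grant + 14 years → 15 March 2004.
(b) filing + 22 years → 10 March 2008.
Later of the two: 10 March 2008.
Office Delay Adjustment: +449 days → 2 June 2009.

June 2, 2009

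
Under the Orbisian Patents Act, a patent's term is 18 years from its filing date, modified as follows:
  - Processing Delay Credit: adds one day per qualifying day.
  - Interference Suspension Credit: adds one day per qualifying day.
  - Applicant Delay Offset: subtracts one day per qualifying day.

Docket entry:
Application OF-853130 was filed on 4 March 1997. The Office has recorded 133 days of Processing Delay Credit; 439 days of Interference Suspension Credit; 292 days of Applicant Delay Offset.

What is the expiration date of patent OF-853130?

Base term: filing date + 18 years → 4 March 2015.
Processing Delay Credit: +133 days → 15 July 2015.
Interference Suspension Credit: +439 days → 26 September 2016.
Applicant Delay Offset: −292 days → 9 December 2015.

2015-12-09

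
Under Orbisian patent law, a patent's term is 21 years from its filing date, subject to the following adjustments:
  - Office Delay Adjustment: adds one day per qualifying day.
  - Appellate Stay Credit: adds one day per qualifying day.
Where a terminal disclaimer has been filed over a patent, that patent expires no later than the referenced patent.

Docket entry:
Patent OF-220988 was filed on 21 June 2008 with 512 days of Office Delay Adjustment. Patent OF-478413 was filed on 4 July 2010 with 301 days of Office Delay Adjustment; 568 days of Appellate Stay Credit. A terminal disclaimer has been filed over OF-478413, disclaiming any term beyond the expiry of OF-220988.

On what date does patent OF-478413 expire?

Natural term of OF-478413:
  Base: filing + 21 years → 4 July 2031.
  Office Delay Adjustment: +301 days → 30 April 2032.
  Appellate Stay Credit: +568 days → 19 November 2033.
Expiry of referenced patent OF-220988:
  Base: filing + 21 years → 21 June 2029.
  Office Delay Adjustment: +512 days → 15 November 2030.
Terminal disclaimer: OF-478413 expires on the earlier of 19 November 2033 and 15 November 2030.

November 15, 2030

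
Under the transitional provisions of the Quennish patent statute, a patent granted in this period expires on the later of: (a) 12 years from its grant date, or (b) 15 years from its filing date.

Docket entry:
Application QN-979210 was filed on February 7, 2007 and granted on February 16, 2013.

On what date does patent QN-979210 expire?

February 16, 2025

(a) grant + 12 years → 16 February 2025.
(b) filing + 15 years → 7 February 2022.
Later of the two: 16 February 2025.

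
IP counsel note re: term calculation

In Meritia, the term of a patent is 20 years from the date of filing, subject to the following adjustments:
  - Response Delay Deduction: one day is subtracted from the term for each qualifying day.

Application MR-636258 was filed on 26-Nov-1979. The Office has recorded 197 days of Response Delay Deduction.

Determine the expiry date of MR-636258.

May 13, 1999

Base term: filing date + 20 years → 26 November 1999.
Response Delay Deduction: −197 days → 13 May 1999.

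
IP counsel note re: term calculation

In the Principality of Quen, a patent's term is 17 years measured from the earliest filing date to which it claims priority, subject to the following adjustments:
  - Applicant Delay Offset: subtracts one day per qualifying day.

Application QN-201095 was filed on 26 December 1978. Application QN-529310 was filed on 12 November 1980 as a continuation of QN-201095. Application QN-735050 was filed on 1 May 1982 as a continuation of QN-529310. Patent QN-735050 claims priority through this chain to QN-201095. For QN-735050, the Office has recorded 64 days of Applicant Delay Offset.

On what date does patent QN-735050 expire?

Earliest priority filing: 26 December 1978.
Base term: 26 December 1978 + 17 years → 26 December 1995.
Applicant Delay Offset: −64 days → 23 October 1995.

October 23, 1995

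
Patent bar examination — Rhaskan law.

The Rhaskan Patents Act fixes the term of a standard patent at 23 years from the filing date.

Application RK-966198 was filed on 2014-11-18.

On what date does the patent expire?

November 18, 2037

Filing date + 23 years → 18 November 2037.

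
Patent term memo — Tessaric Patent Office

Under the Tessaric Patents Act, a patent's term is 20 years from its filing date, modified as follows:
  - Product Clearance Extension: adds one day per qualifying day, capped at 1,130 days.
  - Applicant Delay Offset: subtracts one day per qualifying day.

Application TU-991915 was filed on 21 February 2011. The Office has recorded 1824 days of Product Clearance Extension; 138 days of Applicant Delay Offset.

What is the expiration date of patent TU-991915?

Base term: filing date + 20 years → 21 February 2031.
Product Clearance Extension: 1824 days claimed exceeds the 1130-day cap, so +1130 days → 27 March 2034.
Applicant Delay Offset: −138 days → 9 November 2033.

2033-11-09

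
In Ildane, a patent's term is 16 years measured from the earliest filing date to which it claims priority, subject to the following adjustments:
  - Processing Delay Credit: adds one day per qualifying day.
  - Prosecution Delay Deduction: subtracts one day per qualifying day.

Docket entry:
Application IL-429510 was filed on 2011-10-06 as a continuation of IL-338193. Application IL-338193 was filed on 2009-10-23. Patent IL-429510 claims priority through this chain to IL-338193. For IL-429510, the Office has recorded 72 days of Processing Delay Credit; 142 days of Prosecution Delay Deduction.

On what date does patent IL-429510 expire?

August 14, 2025

Earliest priority filing: 23 October 2009.
Base term: 23 October 2009 + 16 years → 23 October 2025.
Processing Delay Credit: +72 days → 3 January 2026.
Prosecution Delay Deduction: −142 days → 14 August 2025.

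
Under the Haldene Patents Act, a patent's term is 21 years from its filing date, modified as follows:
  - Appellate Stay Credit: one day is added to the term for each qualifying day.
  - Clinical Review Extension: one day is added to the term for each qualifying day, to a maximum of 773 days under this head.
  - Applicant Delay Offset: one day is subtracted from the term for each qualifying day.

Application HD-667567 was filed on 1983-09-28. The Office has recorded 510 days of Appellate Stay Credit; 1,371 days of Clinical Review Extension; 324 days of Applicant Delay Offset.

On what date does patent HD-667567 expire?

Base term: filing date + 21 years → 28 September 2004.
Appellate Stay Credit: +510 days → 20 February 2006.
Clinical Review Extension: 1371 days claimed exceeds the 773-day cap, so +773 days → 3 April 2008.
Applicant Delay Offset: −324 days → 15 May 2007.

2007-05-15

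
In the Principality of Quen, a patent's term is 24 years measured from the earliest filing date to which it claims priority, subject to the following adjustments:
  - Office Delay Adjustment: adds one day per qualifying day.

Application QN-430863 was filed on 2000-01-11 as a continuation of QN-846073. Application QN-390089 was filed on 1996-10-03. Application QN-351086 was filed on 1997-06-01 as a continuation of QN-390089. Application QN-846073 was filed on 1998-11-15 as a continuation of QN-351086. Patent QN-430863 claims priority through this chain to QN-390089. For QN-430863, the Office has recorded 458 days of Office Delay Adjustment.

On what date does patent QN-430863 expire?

January 4, 2022

Earliest priority filing: 3 October 1996.
Base term: 3 October 1996 + 24 years → 3 October 2020.
Office Delay Adjustment: +458 days → 4 January 2022.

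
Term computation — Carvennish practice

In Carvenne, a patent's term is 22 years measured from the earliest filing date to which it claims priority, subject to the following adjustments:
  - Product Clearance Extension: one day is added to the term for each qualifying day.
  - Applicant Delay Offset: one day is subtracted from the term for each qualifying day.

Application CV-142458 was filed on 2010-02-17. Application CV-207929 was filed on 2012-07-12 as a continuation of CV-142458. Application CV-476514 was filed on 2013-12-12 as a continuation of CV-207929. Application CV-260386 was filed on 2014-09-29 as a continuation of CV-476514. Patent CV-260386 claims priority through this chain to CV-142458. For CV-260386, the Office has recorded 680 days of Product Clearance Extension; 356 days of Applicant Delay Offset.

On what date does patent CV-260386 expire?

Earliest priority filing: 17 February 2010.
Base term: 17 February 2010 + 22 years → 17 February 2032.
Product Clearance Extension: +680 days → 28 December 2033.
Applicant Delay Offset: −356 days → 6 January 2033.

January 6, 2033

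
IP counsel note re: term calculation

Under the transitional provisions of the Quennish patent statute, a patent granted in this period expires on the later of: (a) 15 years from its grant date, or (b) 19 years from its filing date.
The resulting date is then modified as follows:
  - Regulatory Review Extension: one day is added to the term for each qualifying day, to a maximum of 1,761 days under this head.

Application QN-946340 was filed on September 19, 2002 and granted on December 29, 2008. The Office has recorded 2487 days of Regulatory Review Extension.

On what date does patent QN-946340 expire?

(a) grant + 15 years → 29 December 2023.
(b) filing + 19 years → 19 September 2021.
Later of the two: 29 December 2023.
Regulatory Review Extension: 2487 days claimed exceeds the 1761-day cap, so +1761 days → 24 October 2028.

October 24, 2028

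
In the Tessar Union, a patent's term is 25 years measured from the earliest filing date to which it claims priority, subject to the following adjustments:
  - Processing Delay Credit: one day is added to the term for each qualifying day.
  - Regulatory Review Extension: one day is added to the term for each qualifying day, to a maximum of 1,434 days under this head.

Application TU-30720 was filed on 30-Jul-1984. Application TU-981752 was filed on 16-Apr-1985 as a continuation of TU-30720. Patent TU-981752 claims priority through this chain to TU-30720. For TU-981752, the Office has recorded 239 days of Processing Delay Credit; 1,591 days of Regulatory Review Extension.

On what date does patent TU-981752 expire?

2014-02-27

Earliest priority filing: 30 July 1984.
Base term: 30 July 1984 + 25 years → 30 July 2009.
Processing Delay Credit: +239 days → 26 March 2010.
Regulatory Review Extension: 1591 days claimed exceeds the 1434-day cap, so +1434 days → 27 February 2014.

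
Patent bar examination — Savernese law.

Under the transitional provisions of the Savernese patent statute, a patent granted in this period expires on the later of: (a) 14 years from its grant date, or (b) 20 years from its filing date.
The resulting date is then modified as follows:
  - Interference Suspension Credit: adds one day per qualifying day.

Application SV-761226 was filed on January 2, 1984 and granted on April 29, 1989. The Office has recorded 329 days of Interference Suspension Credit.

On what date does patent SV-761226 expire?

(a) grant + 14 years → 29 April 2003.
(b) filing + 20 years → 2 January 2004.
Later of the two: 2 January 2004.
Interference Suspension Credit: +329 days → 26 November 2004.

2004-11-26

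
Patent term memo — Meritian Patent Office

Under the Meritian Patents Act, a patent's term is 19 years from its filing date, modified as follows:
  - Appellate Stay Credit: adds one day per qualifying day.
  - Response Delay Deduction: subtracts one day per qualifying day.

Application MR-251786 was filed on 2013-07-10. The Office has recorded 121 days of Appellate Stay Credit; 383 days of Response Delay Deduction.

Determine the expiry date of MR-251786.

Base term: filing date + 19 years → 10 July 2032.
Appellate Stay Credit: +121 days → 8 November 2032.
Response Delay Deduction: −383 days → 22 October 2031.

2031-10-22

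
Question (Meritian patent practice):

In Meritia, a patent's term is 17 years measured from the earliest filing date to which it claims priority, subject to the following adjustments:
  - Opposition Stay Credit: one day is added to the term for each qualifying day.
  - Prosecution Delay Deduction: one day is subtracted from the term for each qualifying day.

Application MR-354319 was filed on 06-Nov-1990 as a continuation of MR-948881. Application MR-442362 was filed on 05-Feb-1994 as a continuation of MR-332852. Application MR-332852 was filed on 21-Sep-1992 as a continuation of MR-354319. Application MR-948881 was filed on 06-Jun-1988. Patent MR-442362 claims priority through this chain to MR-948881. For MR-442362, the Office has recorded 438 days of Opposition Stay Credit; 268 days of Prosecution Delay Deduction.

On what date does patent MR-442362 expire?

November 23, 2005

Earliest priority filing: 6 June 1988.
Base term: 6 June 1988 + 17 years → 6 June 2005.
Opposition Stay Credit: +438 days → 18 August 2006.
Prosecution Delay Deduction: −268 days → 23 November 2005.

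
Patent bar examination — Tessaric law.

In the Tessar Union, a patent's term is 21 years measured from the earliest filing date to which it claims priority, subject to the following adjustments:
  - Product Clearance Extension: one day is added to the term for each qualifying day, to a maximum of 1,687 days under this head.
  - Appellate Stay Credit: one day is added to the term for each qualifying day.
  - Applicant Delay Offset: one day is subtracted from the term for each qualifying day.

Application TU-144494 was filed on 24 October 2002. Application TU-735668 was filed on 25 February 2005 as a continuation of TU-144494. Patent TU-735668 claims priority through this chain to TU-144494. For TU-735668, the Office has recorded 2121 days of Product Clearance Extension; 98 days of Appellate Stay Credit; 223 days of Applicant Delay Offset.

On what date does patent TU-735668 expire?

Earliest priority filing: 24 October 2002.
Base term: 24 October 2002 + 21 years → 24 October 2023.
Product Clearance Extension: 2121 days claimed exceeds the 1687-day cap, so +1687 days → 6 June 2028.
Appellate Stay Credit: +98 days → 12 September 2028.
Applicant Delay Offset: −223 days → 2 February 2028.

February 2, 2028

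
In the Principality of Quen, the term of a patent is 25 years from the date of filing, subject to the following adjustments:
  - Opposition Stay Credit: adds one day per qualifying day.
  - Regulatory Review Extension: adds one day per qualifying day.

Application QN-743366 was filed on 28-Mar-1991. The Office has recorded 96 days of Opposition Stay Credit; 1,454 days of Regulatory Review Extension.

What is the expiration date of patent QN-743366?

Base term: filing date + 25 years → 28 March 2016.
Opposition Stay Credit: +96 days → 2 July 2016.
Regulatory Review Extension: +1454 days → 25 June 2020.

June 25, 2020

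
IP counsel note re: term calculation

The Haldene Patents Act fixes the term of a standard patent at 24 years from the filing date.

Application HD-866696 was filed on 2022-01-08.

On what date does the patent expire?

Filing date + 24 years → 8 January 2046.

January 8, 2046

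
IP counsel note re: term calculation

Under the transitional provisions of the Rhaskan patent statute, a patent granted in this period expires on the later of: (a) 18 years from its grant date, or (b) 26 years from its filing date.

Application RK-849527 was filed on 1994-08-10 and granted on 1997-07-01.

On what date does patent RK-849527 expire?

(a) grant + 18 years → 1 July 2015.
(b) filing + 26 years → 10 August 2020.
Later of the two: 10 August 2020.

August 10, 2020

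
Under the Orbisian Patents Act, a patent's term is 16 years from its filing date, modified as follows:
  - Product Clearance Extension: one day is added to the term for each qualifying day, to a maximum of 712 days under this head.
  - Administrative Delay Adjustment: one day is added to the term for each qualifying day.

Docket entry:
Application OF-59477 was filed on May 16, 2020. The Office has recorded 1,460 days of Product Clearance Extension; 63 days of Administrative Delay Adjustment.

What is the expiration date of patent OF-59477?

Base term: filing date + 16 years → 16 May 2036.
Product Clearance Extension: 1460 days claimed exceeds the 712-day cap, so +712 days → 28 April 2038.
Administrative Delay Adjustment: +63 days → 30 June 2038.

June 30, 2038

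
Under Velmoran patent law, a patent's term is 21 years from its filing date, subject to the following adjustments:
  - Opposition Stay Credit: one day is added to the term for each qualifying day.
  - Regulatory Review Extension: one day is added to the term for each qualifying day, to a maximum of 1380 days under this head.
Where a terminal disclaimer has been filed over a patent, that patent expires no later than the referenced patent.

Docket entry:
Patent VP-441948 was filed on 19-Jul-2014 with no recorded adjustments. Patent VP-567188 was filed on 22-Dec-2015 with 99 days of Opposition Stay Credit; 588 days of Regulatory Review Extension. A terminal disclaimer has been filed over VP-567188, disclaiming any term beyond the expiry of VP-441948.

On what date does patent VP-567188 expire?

Natural term of VP-567188:
  Base: filing + 21 years → 22 December 2036.
  Opposition Stay Credit: +99 days → 31 March 2037.
  Regulatory Review Extension: 588 days (within the 1380-day cap) → +588 days → 9 November 2038.
Expiry of referenced patent VP-441948:
  Base: filing + 21 years → 19 July 2035.
Terminal disclaimer: VP-567188 expires on the earlier of 9 November 2038 and 19 July 2035.

2035-07-19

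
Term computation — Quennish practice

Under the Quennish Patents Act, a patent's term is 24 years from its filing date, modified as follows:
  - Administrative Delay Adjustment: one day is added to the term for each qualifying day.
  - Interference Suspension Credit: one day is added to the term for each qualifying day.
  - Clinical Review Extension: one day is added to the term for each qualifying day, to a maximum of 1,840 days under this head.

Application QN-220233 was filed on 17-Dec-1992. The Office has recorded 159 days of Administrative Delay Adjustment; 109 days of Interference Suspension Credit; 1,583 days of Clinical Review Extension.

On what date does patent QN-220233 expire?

2022-01-11

Base term: filing date + 24 years → 17 December 2016.
Administrative Delay Adjustment: +159 days → 25 May 2017.
Interference Suspension Credit: +109 days → 11 September 2017.
Clinical Review Extension: 1583 days (within the 1840-day cap) → +1583 days → 11 January 2022.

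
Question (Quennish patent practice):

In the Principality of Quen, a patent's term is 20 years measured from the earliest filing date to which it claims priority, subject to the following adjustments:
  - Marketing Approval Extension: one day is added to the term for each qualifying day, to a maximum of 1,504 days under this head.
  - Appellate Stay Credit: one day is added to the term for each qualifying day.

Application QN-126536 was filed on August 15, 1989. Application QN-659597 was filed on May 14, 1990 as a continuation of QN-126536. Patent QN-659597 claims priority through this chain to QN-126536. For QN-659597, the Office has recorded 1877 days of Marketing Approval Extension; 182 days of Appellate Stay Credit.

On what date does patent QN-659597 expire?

Earliest priority filing: 15 August 1989.
Base term: 15 August 1989 + 20 years → 15 August 2009.
Marketing Approval Extension: 1877 days claimed exceeds the 1504-day cap, so +1504 days → 27 September 2013.
Appellate Stay Credit: +182 days → 28 March 2014.

March 28, 2014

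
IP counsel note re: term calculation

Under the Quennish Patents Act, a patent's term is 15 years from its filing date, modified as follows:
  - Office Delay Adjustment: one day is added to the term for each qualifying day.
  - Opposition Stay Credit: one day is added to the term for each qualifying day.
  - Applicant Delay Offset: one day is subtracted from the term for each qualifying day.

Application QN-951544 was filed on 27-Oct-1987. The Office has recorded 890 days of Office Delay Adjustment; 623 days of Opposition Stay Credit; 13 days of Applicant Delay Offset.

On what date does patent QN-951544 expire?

2006-12-05

Base term: filing date + 15 years → 27 October 2002.
Office Delay Adjustment: +890 days → 4 April 2005.
Opposition Stay Credit: +623 days → 18 December 2006.
Applicant Delay Offset: −13 days → 5 December 2006.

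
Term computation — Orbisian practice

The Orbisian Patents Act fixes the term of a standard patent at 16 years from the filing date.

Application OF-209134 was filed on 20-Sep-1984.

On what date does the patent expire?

September 20, 2000

Filing date + 16 years → 20 September 2000.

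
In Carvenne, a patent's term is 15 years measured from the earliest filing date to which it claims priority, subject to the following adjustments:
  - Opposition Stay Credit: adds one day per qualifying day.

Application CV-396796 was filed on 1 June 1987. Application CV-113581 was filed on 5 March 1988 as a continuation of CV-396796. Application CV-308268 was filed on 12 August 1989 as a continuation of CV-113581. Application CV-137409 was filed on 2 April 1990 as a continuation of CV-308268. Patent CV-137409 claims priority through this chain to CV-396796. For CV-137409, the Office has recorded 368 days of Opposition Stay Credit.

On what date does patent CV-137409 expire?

June 4, 2003

Earliest priority filing: 1 June 1987.
Base term: 1 June 1987 + 15 years → 1 June 2002.
Opposition Stay Credit: +368 days → 4 June 2003.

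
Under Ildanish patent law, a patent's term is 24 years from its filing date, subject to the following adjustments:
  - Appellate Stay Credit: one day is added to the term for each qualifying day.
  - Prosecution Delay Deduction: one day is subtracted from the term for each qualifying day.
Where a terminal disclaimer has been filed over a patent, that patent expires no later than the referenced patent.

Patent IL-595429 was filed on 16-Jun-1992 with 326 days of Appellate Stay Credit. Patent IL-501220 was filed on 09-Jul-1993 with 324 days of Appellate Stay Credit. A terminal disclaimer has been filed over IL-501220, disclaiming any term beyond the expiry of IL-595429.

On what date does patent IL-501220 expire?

Natural term of IL-501220:
  Base: filing + 24 years → 9 July 2017.
  Appellate Stay Credit: +324 days → 29 May 2018.
Expiry of referenced patent IL-595429:
  Base: filing + 24 years → 16 June 2016.
  Appellate Stay Credit: +326 days → 8 May 2017.
Terminal disclaimer: IL-501220 expires on the earlier of 29 May 2018 and 8 May 2017.

2017-05-08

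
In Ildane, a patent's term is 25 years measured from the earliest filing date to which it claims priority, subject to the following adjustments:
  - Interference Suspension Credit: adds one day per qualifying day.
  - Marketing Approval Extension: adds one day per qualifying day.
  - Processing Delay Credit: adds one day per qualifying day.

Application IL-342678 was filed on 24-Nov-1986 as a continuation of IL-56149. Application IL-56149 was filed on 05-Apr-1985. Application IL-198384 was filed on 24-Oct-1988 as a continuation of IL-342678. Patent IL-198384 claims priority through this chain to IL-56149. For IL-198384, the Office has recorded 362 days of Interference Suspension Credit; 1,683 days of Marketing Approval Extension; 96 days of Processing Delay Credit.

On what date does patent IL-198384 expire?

Earliest priority filing: 5 April 1985.
Base term: 5 April 1985 + 25 years → 5 April 2010.
Interference Suspension Credit: +362 days → 2 April 2011.
Marketing Approval Extension: +1683 days → 10 November 2015.
Processing Delay Credit: +96 days → 14 February 2016.

2016-02-14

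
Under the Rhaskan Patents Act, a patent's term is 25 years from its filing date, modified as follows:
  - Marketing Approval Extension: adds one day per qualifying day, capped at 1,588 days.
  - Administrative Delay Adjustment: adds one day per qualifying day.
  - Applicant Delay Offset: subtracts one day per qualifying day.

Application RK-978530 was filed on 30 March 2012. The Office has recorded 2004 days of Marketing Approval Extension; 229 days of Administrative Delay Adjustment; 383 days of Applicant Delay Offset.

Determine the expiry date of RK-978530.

Base term: filing date + 25 years → 30 March 2037.
Marketing Approval Extension: 2004 days claimed exceeds the 1588-day cap, so +1588 days → 4 August 2041.
Administrative Delay Adjustment: +229 days → 21 March 2042.
Applicant Delay Offset: −383 days → 3 March 2041.

2041-03-03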